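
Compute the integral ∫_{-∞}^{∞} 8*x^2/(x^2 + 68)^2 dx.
2*sqrt(17)*pi/17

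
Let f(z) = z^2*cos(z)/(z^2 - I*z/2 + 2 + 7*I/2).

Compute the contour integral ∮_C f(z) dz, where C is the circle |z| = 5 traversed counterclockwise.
By the residue theorem, ∮_C f(z) dz = 2πi · (sum of the residues of f at the poles inside |z| = 5).

The denominator factors as (z + 1 - 2*I)*(z - 1 + 3*I/2), so the singularities of f are simple poles at z = -1 + 2*I, z = 1 - 3*I/2.
  |-1 + 2*I|² = 5 < 25 = 5², so this pole is inside the contour.
  |1 - 3*I/2|² = 13/4 < 25 = 5², so this pole is inside the contour.

With P(z) = z^2*cos(z) and Q(z) = z^2 - I*z/2 + 2 + 7*I/2, each pole is simple, so Res(f, z₀) = P(z₀)/Q'(z₀) with Q'(z) = 2*z - I/2.
  Res(f, -1 + 2*I) = P(-1 + 2*I)/Q'(-1 + 2*I) = ((-3 - 4*I)*cos(1 - 2*I))/(-2 + 7*I/2) = (-32/65 + 74*I/65)*cos(1 - 2*I)
  Res(f, 1 - 3*I/2) = P(1 - 3*I/2)/Q'(1 - 3*I/2) = ((-5/4 - 3*I)*cos(1 - 3*I/2))/(2 - 7*I/2) = (32/65 - 83*I/130)*cos(1 - 3*I/2)

Sum of residues inside C: (32/65 - 83*I/130)*cos(1 - 3*I/2) + (-32/65 + 74*I/65)*cos(1 - 2*I)
∮_C f(z) dz = 2πi · ((32/65 - 83*I/130)*cos(1 - 3*I/2) + (-32/65 + 74*I/65)*cos(1 - 2*I)) = pi*(-148/65 - 64*I/65)*cos(1 - 2*I) + pi*(83/65 + 64*I/65)*cos(1 - 3*I/2)

Final answer: pi*(-148/65 - 64*I/65)*cos(1 - 2*I) + pi*(83/65 + 64*I/65)*cos(1 - 3*I/2)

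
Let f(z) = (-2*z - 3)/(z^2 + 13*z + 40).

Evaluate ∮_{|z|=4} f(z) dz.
By the residue theorem, ∮_C f(z) dz = 2πi · (sum of the residues of f at the poles inside |z| = 4).

The denominator factors as (z + 8)*(z + 5), so the singularities of f are simple poles at z = -8, z = -5.
  |-8|² = 64 > 16 = 4², so this pole is outside the contour.
  |-5|² = 25 > 16 = 4², so this pole is outside the contour.

No pole lies inside the contour, so f is analytic on and inside C and the integral is 0 (Cauchy's theorem).

Final answer: 0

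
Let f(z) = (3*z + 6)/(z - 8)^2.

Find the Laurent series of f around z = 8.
Put w = z - (8), i.e. z = w + 8. The denominator is w^2, so it suffices to rewrite the numerator in powers of w.

P(z) = 3*z + 6
P(w + 8) = 30 + 3*w

Dividing each term by w^2:
  f = 30/w^2 + 3/w

Substituting back w = z - 8:
  f(z) = 30/(z - 8)^2 + 3/(z - 8)

The series is finite because the numerator is a polynomial; the negative powers form the principal part, and the coefficient of 1/(z - 8) gives Res(f, 8) = 3.

Final answer: 30/(z - 8)^2 + 3/(z - 8)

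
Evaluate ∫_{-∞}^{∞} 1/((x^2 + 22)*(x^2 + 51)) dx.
Let f(z) = 1/((z^2 + 22)*(z^2 + 51)). The denominator has no real zeros and deg Q - deg P = 4 ≥ 2, so the integral of f over the upper semicircle |z| = R tends to 0 as R → ∞. Closing the contour in the upper half-plane,
  ∫_{-∞}^{∞} f(x) dx = 2πi · Σ Res(f, z_k)  over the poles with Im z_k > 0.

Zeros of the denominator: z^2 + 51 = 0 gives z = ±sqrt(51)*I; z^2 + 22 = 0 gives z = ±sqrt(22)*I.
Upper half-plane: z = sqrt(22)*I, z = sqrt(51)*I (simple).

Each pole is a simple zero of Q(z) = z^4 + 73*z^2 + 1122, so Res(f, z₀) = P(z₀)/Q'(z₀) with P(z) = 1, Q'(z) = 4*z^3 + 146*z:
  Res(f, sqrt(22)*I) = (1)/(58*sqrt(22)*I) = -sqrt(22)*I/1276
  Res(f, sqrt(51)*I) = (1)/(-58*sqrt(51)*I) = sqrt(51)*I/2958

Sum of residues: I*(-sqrt(22)/1276 + sqrt(51)/2958)
∫_{-∞}^{∞} f(x) dx = 2πi · (I*(-sqrt(22)/1276 + sqrt(51)/2958)) = pi*(-22*sqrt(51) + 51*sqrt(22))/32538

Final answer: pi*(-22*sqrt(51) + 51*sqrt(22))/32538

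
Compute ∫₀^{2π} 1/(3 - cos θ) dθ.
Call the integral J. The integrand is 2π-periodic and we integrate over a full period, so shifting θ does not change the value (θ → θ + π flips the sign of the trig term). Hence
  J = ∫₀^{2π} dθ/(3 + cos θ).
Put z = e^{iθ}: then cos θ = (z + 1/z)/2, dθ = dz/(iz), and z runs once counterclockwise around |z| = 1:
  J = ∮_{|z|=1} 1/(3 + (z + 1/z)/2) · dz/(iz) = (2/i) ∮_{|z|=1} dz/(z^2 + 6*z + 1).
The roots of z^2 + 6*z + 1 are z = (-3 ± sqrt(3^2 - 1^2)), with sqrt(8) = 2*sqrt(2); their product is 1, so only z₊ = -3 + 2*sqrt(2) lies inside the unit circle (z₋ = -3 - 2*sqrt(2) lies outside).
z₊ is a simple zero of q(z) = z^2 + 6*z + 1, so Res(1/q, z₊) = 1/q'(z₊) with q'(z) = 2*z + 6; and q'(z₊) = (z₊ - z₋) = 4*sqrt(2).
Therefore J = (2/i) · 2πi · 1/(4*sqrt(2)) = 2*pi/(2*sqrt(2)) = sqrt(2)*pi/2

Final answer: sqrt(2)*pi/2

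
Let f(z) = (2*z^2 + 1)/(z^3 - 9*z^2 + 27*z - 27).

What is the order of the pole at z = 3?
Factor the denominator:
  z^3 - 9*z^2 + 27*z - 27 = (z - 3)^3

The numerator P(z) = 2*z^2 + 1 has P(3) = 19 ≠ 0, so no factor of (z - 3) cancels.
Near z = 3 we can therefore write f(z) = g(z)/(z - 3)^3 with g analytic at 3 and g(3) ≠ 0 (g is just the numerator).

Hence z = 3 is a pole of order 3.

Final answer: 3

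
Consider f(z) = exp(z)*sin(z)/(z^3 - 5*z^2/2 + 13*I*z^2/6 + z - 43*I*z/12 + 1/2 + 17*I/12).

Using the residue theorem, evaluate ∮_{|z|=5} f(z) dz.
By the residue theorem, ∮_C f(z) dz = 2πi · (sum of the residues of f at the poles inside |z| = 5).

The denominator factors as (z - 1/2 + 2*I/3)*(z - 1)*(z - 1 + 3*I/2), so the singularities of f are simple poles at z = 1/2 - 2*I/3, z = 1, z = 1 - 3*I/2.
  |1/2 - 2*I/3|² = 25/36 < 25 = 5², so this pole is inside the contour.
  |1|² = 1 < 25 = 5², so this pole is inside the contour.
  |1 - 3*I/2|² = 13/4 < 25 = 5², so this pole is inside the contour.

With P(z) = exp(z)*sin(z) and Q(z) = z^3 - 5*z^2/2 + 13*I*z^2/6 + z - 43*I*z/12 + 1/2 + 17*I/12, each pole is simple, so Res(f, z₀) = P(z₀)/Q'(z₀) with Q'(z) = 3*z^2 - 5*z + 13*I*z/3 + 1 - 43*I/12.
  Res(f, 1/2 - 2*I/3) = P(1/2 - 2*I/3)/Q'(1/2 - 2*I/3) = (exp(1/2 - 2*I/3)*sin(1/2 - 2*I/3))/(29/36 - I/12) = (522/425 + 54*I/425)*exp(1/2 - 2*I/3)*sin(1/2 - 2*I/3)
  Res(f, 1) = P(1)/Q'(1) = (exp(1)*sin(1))/(-1 + 3*I/4) = exp(1)*(-16/25 - 12*I/25)*sin(1)
  Res(f, 1 - 3*I/2) = P(1 - 3*I/2)/Q'(1 - 3*I/2) = (exp(1 - 3*I/2)*sin(1 - 3*I/2))/(-5/4 - 3*I/4) = (-10/17 + 6*I/17)*exp(1 - 3*I/2)*sin(1 - 3*I/2)

Sum of residues inside C: (522/425 + 54*I/425)*exp(1/2 - 2*I/3)*sin(1/2 - 2*I/3) + exp(1)*(-16/25 - 12*I/25)*sin(1) + (-10/17 + 6*I/17)*exp(1 - 3*I/2)*sin(1 - 3*I/2)
∮_C f(z) dz = 2πi · ((522/425 + 54*I/425)*exp(1/2 - 2*I/3)*sin(1/2 - 2*I/3) + exp(1)*(-16/25 - 12*I/25)*sin(1) + (-10/17 + 6*I/17)*exp(1 - 3*I/2)*sin(1 - 3*I/2)) = exp(1)*pi*(24/25 - 32*I/25)*sin(1) + pi*(-108/425 + 1044*I/425)*exp(1/2 - 2*I/3)*sin(1/2 - 2*I/3) + pi*(-12/17 - 20*I/17)*exp(1 - 3*I/2)*sin(1 - 3*I/2)

Final answer: exp(1)*pi*(24/25 - 32*I/25)*sin(1) + pi*(-108/425 + 1044*I/425)*exp(1/2 - 2*I/3)*sin(1/2 - 2*I/3) + pi*(-12/17 - 20*I/17)*exp(1 - 3*I/2)*sin(1 - 3*I/2)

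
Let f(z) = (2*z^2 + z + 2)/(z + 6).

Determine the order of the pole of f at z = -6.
Factor the denominator:
  z + 6 = (z + 6)

The numerator P(z) = 2*z^2 + z + 2 has P(-6) = 68 ≠ 0, so no factor of (z + 6) cancels.
Near z = -6 we can therefore write f(z) = g(z)/(z + 6) with g analytic at -6 and g(-6) ≠ 0 (g is just the numerator).

Hence z = -6 is a pole of order 1.

Final answer: 1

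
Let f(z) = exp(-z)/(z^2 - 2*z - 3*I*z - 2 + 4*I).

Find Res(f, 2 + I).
Write f(z) = P(z)/Q(z) with P(z) = exp(-z) and Q(z) = z^2 - 2*z - 3*I*z - 2 + 4*I.
The denominator factors as Q(z) = (z - 2*I)*(z - 2 - I), so z = 2 + I is a simple zero of Q and P is analytic there; z = 2 + I is therefore a simple pole and
  Res(f, z₀) = P(z₀)/Q'(z₀).

Q'(z) = 2*z - 2 - 3*I, so Q'(2 + I) = 2 - I.
P(2 + I) = exp(-2 - I).

Res(f, 2 + I) = (exp(-2 - I))/(2 - I) = (2/5 + I/5)*exp(-2 - I)

Final answer: (2/5 + I/5)*exp(-2 - I)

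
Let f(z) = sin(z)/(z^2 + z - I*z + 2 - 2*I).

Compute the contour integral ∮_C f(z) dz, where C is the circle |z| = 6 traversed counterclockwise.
By the residue theorem, ∮_C f(z) dz = 2πi · (sum of the residues of f at the poles inside |z| = 6).

The denominator factors as (z - 2*I)*(z + 1 + I), so the singularities of f are simple poles at z = 2*I, z = -1 - I.
  |2*I|² = 4 < 36 = 6², so this pole is inside the contour.
  |-1 - I|² = 2 < 36 = 6², so this pole is inside the contour.

With P(z) = sin(z) and Q(z) = z^2 + z - I*z + 2 - 2*I, each pole is simple, so Res(f, z₀) = P(z₀)/Q'(z₀) with Q'(z) = 2*z + 1 - I.
  Res(f, 2*I) = P(2*I)/Q'(2*I) = (I*sinh(2))/(1 + 3*I) = (3/10 + I/10)*sinh(2)
  Res(f, -1 - I) = P(-1 - I)/Q'(-1 - I) = (-sin(1 + I))/(-1 - 3*I) = (1/10 - 3*I/10)*sin(1 + I)

Sum of residues inside C: (1/10 - 3*I/10)*sin(1 + I) + (3/10 + I/10)*sinh(2)
∮_C f(z) dz = 2πi · ((1/10 - 3*I/10)*sin(1 + I) + (3/10 + I/10)*sinh(2)) = pi*(3/5 + I/5)*sin(1 + I) + pi*(-1/5 + 3*I/5)*sinh(2)

Final answer: pi*(3/5 + I/5)*sin(1 + I) + pi*(-1/5 + 3*I/5)*sinh(2)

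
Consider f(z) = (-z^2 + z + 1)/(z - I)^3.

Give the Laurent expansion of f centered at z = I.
Put w = z - (I), i.e. z = w + I. The denominator is w^3, so it suffices to rewrite the numerator in powers of w.

P(z) = -z^2 + z + 1
P(w + I) = 2 + I + (1 - 2*I)*w - w^2

Dividing each term by w^3:
  f = (2 + I)/w^3 + (1 - 2*I)/w^2 - 1/w

Substituting back w = z - I:
  f(z) = (2 + I)/(z - I)^3 + (1 - 2*I)/(z - I)^2 - 1/(z - I)

The series is finite because the numerator is a polynomial; the negative powers form the principal part, and the coefficient of 1/(z - I) gives Res(f, I) = -1.

Final answer: (2 + I)/(z - I)^3 + (1 - 2*I)/(z - I)^2 - 1/(z - I)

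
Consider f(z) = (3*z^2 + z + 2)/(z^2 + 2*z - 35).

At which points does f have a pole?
{-7, 5}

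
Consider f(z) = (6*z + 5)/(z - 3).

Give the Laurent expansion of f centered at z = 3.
Put w = z - (3), i.e. z = w + 3. The denominator is w, so it suffices to rewrite the numerator in powers of w.

P(z) = 6*z + 5
P(w + 3) = 23 + 6*w

Dividing each term by w:
  f = 23/w + 6

Substituting back w = z - 3:
  f(z) = 23/(z - 3) + 6

The series is finite because the numerator is a polynomial; the negative powers form the principal part, and the coefficient of 1/(z - 3) gives Res(f, 3) = 23.

Final answer: 23/(z - 3) + 6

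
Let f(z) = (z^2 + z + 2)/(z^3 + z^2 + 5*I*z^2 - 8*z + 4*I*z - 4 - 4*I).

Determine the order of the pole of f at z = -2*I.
Factor the denominator:
  z^3 + z^2 + 5*I*z^2 - 8*z + 4*I*z - 4 - 4*I = (z + 2*I)^2*(z + 1 + I)

The numerator P(z) = z^2 + z + 2 has P(-2*I) = -2 - 2*I ≠ 0, so no factor of (z + 2*I) cancels.
Near z = -2*I we can therefore write f(z) = g(z)/(z + 2*I)^2 with g analytic at -2*I and g(-2*I) ≠ 0 (g is the numerator divided by the remaining denominator factors).

Hence z = -2*I is a pole of order 2.

Final answer: 2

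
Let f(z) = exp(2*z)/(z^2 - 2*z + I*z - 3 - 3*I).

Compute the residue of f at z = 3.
Write f(z) = P(z)/Q(z) with P(z) = exp(2*z) and Q(z) = z^2 - 2*z + I*z - 3 - 3*I.
The denominator factors as Q(z) = (z + 1 + I)*(z - 3), so z = 3 is a simple zero of Q and P is analytic there; z = 3 is therefore a simple pole and
  Res(f, z₀) = P(z₀)/Q'(z₀).

Q'(z) = 2*z - 2 + I, so Q'(3) = 4 + I.
P(3) = exp(6).

Res(f, 3) = (exp(6))/(4 + I) = (4/17 - I/17)*exp(6)

Final answer: (4/17 - I/17)*exp(6)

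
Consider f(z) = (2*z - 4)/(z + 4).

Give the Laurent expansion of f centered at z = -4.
-12/(z + 4) + 2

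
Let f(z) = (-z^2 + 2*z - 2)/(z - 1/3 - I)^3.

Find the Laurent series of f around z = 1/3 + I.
Put w = z - (1/3 + I), i.e. z = w + 1/3 + I. The denominator is w^3, so it suffices to rewrite the numerator in powers of w.

P(z) = -z^2 + 2*z - 2
P(w + 1/3 + I) = -4/9 + 4*I/3 + (4/3 - 2*I)*w - w^2

Dividing each term by w^3:
  f = (-4/9 + 4*I/3)/w^3 + (4/3 - 2*I)/w^2 - 1/w

Substituting back w = z - 1/3 - I:
  f(z) = (-4/9 + 4*I/3)/(z - 1/3 - I)^3 + (4/3 - 2*I)/(z - 1/3 - I)^2 - 1/(z - 1/3 - I)

The series is finite because the numerator is a polynomial; the negative powers form the principal part, and the coefficient of 1/(z - 1/3 - I) gives Res(f, 1/3 + I) = -1.

Final answer: (-4/9 + 4*I/3)/(z - 1/3 - I)^3 + (4/3 - 2*I)/(z - 1/3 - I)^2 - 1/(z - 1/3 - I)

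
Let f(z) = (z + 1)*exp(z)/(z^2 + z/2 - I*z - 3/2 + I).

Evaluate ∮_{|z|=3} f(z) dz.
By the residue theorem, ∮_C f(z) dz = 2πi · (sum of the residues of f at the poles inside |z| = 3).

The denominator factors as (z - 1)*(z + 3/2 - I), so the singularities of f are simple poles at z = 1, z = -3/2 + I.
  |1|² = 1 < 9 = 3², so this pole is inside the contour.
  |-3/2 + I|² = 13/4 < 9 = 3², so this pole is inside the contour.

With P(z) = (z + 1)*exp(z) and Q(z) = z^2 + z/2 - I*z - 3/2 + I, each pole is simple, so Res(f, z₀) = P(z₀)/Q'(z₀) with Q'(z) = 2*z + 1/2 - I.
  Res(f, 1) = P(1)/Q'(1) = (2*exp(1))/(5/2 - I) = exp(1)*(20/29 + 8*I/29)
  Res(f, -3/2 + I) = P(-3/2 + I)/Q'(-3/2 + I) = ((-1/2 + I)*exp(-3/2 + I))/(-5/2 + I) = (9/29 - 8*I/29)*exp(-3/2 + I)

Sum of residues inside C: (9/29 - 8*I/29)*exp(-3/2 + I) + exp(1)*(20/29 + 8*I/29)
∮_C f(z) dz = 2πi · ((9/29 - 8*I/29)*exp(-3/2 + I) + exp(1)*(20/29 + 8*I/29)) = pi*(16/29 + 18*I/29)*exp(-3/2 + I) + exp(1)*pi*(-16/29 + 40*I/29)

Final answer: pi*(16/29 + 18*I/29)*exp(-3/2 + I) + exp(1)*pi*(-16/29 + 40*I/29)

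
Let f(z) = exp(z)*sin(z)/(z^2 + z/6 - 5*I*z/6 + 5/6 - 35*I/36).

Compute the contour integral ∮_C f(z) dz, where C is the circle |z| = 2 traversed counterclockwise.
By the residue theorem, ∮_C f(z) dz = 2πi · (sum of the residues of f at the poles inside |z| = 2).

The denominator factors as (z + 1/2 + 2*I/3)*(z - 1/3 - 3*I/2), so the singularities of f are simple poles at z = -1/2 - 2*I/3, z = 1/3 + 3*I/2.
  |-1/2 - 2*I/3|² = 25/36 < 4 = 2², so this pole is inside the contour.
  |1/3 + 3*I/2|² = 85/36 < 4 = 2², so this pole is inside the contour.

With P(z) = exp(z)*sin(z) and Q(z) = z^2 + z/6 - 5*I*z/6 + 5/6 - 35*I/36, each pole is simple, so Res(f, z₀) = P(z₀)/Q'(z₀) with Q'(z) = 2*z + 1/6 - 5*I/6.
  Res(f, -1/2 - 2*I/3) = P(-1/2 - 2*I/3)/Q'(-1/2 - 2*I/3) = (-exp(-1/2 - 2*I/3)*sin(1/2 + 2*I/3))/(-5/6 - 13*I/6) = (15/97 - 39*I/97)*exp(-1/2 - 2*I/3)*sin(1/2 + 2*I/3)
  Res(f, 1/3 + 3*I/2) = P(1/3 + 3*I/2)/Q'(1/3 + 3*I/2) = (exp(1/3 + 3*I/2)*sin(1/3 + 3*I/2))/(5/6 + 13*I/6) = (15/97 - 39*I/97)*exp(1/3 + 3*I/2)*sin(1/3 + 3*I/2)

Sum of residues inside C: (15/97 - 39*I/97)*exp(-1/2 - 2*I/3)*sin(1/2 + 2*I/3) + (15/97 - 39*I/97)*exp(1/3 + 3*I/2)*sin(1/3 + 3*I/2)
∮_C f(z) dz = 2πi · ((15/97 - 39*I/97)*exp(-1/2 - 2*I/3)*sin(1/2 + 2*I/3) + (15/97 - 39*I/97)*exp(1/3 + 3*I/2)*sin(1/3 + 3*I/2)) = pi*(78/97 + 30*I/97)*exp(1/3 + 3*I/2)*sin(1/3 + 3*I/2) + pi*(78/97 + 30*I/97)*exp(-1/2 - 2*I/3)*sin(1/2 + 2*I/3)

Final answer: pi*(78/97 + 30*I/97)*exp(1/3 + 3*I/2)*sin(1/3 + 3*I/2) + pi*(78/97 + 30*I/97)*exp(-1/2 - 2*I/3)*sin(1/2 + 2*I/3)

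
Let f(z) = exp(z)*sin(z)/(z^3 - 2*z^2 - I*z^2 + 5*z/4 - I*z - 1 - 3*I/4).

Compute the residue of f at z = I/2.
Write f(z) = P(z)/Q(z) with P(z) = exp(z)*sin(z) and Q(z) = z^3 - 2*z^2 - I*z^2 + 5*z/4 - I*z - 1 - 3*I/4.
The denominator factors as Q(z) = (z + I)*(z - I/2)*(z - 2 - 3*I/2), so z = I/2 is a simple zero of Q and P is analytic there; z = I/2 is therefore a simple pole and
  Res(f, z₀) = P(z₀)/Q'(z₀).

Q'(z) = 3*z^2 - 4*z - 2*I*z + 5/4 - I, so Q'(I/2) = 3/2 - 3*I.
P(I/2) = I*exp(I/2)*sinh(1/2).

Res(f, I/2) = (I*exp(I/2)*sinh(1/2))/(3/2 - 3*I) = (-4/15 + 2*I/15)*exp(I/2)*sinh(1/2)

Final answer: (-4/15 + 2*I/15)*exp(I/2)*sinh(1/2)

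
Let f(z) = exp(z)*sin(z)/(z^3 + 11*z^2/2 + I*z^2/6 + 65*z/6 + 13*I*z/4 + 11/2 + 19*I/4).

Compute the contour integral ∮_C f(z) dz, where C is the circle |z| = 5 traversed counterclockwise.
By the residue theorem, ∮_C f(z) dz = 2πi · (sum of the residues of f at the poles inside |z| = 5).

The denominator factors as (z + 3/2 + I)*(z + 1 + 2*I/3)*(z + 3 - 3*I/2), so the singularities of f are simple poles at z = -3/2 - I, z = -1 - 2*I/3, z = -3 + 3*I/2.
  |-3/2 - I|² = 13/4 < 25 = 5², so this pole is inside the contour.
  |-1 - 2*I/3|² = 13/9 < 25 = 5², so this pole is inside the contour.
  |-3 + 3*I/2|² = 45/4 < 25 = 5², so this pole is inside the contour.

With P(z) = exp(z)*sin(z) and Q(z) = z^3 + 11*z^2/2 + I*z^2/6 + 65*z/6 + 13*I*z/4 + 11/2 + 19*I/4, each pole is simple, so Res(f, z₀) = P(z₀)/Q'(z₀) with Q'(z) = 3*z^2 + 11*z + I*z/3 + 65/6 + 13*I/4.
  Res(f, -3/2 - I) = P(-3/2 - I)/Q'(-3/2 - I) = (-exp(-3/2 - I)*sin(3/2 + I))/(-19/12 + 3*I/4) = (114/221 + 54*I/221)*exp(-3/2 - I)*sin(3/2 + I)
  Res(f, -1 - 2*I/3) = P(-1 - 2*I/3)/Q'(-1 - 2*I/3) = (-exp(-1 - 2*I/3)*sin(1 + 2*I/3))/(31/18 - 5*I/12) = (-2232/4069 - 540*I/4069)*exp(-1 - 2*I/3)*sin(1 + 2*I/3)
  Res(f, -3 + 3*I/2) = P(-3 + 3*I/2)/Q'(-3 + 3*I/2) = (-exp(-3 + 3*I/2)*sin(3 - 3*I/2))/(-29/12 - 33*I/4) = (174/5321 - 594*I/5321)*exp(-3 + 3*I/2)*sin(3 - 3*I/2)

Sum of residues inside C: (114/221 + 54*I/221)*exp(-3/2 - I)*sin(3/2 + I) + (174/5321 - 594*I/5321)*exp(-3 + 3*I/2)*sin(3 - 3*I/2) + (-2232/4069 - 540*I/4069)*exp(-1 - 2*I/3)*sin(1 + 2*I/3)
∮_C f(z) dz = 2πi · ((114/221 + 54*I/221)*exp(-3/2 - I)*sin(3/2 + I) + (174/5321 - 594*I/5321)*exp(-3 + 3*I/2)*sin(3 - 3*I/2) + (-2232/4069 - 540*I/4069)*exp(-1 - 2*I/3)*sin(1 + 2*I/3)) = pi*(1080/4069 - 4464*I/4069)*exp(-1 - 2*I/3)*sin(1 + 2*I/3) + pi*(1188/5321 + 348*I/5321)*exp(-3 + 3*I/2)*sin(3 - 3*I/2) + pi*(-108/221 + 228*I/221)*exp(-3/2 - I)*sin(3/2 + I)

Final answer: pi*(1080/4069 - 4464*I/4069)*exp(-1 - 2*I/3)*sin(1 + 2*I/3) + pi*(1188/5321 + 348*I/5321)*exp(-3 + 3*I/2)*sin(3 - 3*I/2) + pi*(-108/221 + 228*I/221)*exp(-3/2 - I)*sin(3/2 + I)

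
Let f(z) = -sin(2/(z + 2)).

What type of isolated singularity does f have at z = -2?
Let u = z + 2. Then
  sin(2/u) = Σ_{k≥0} (-1)^k (2)^(2k+1)/((2k+1)!·u^(2k+1)) = 2/u - 4/(3*u^3) + 4/(15*u^5) + ...
which has infinitely many negative powers of u, so sin(2/(z + 2)) has an essential singularity at z = -2.
So the singularity is essential.

Final answer: essential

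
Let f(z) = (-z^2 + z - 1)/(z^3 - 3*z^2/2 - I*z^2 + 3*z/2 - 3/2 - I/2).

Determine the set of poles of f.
The singularities of f are the zeros of the denominator. Factoring,
  z^3 - 3*z^2/2 - I*z^2 + 3*z/2 - 3/2 - I/2 = (z - 1/2 - I)*(z + I)*(z - 1 - I)
so the candidates are z = 1/2 + I, z = -I, z = 1 + I.

Check the numerator P(z) = -z^2 + z - 1 at each one:
  P(1/2 + I) = 1/4 ≠ 0, so z = 1/2 + I is a (simple) pole.
  P(-I) = -I ≠ 0, so z = -I is a (simple) pole.
  P(1 + I) = -I ≠ 0, so z = 1 + I is a (simple) pole.

Poles of f: {-I, 1/2 + I, 1 + I}

Final answer: {-I, 1/2 + I, 1 + I}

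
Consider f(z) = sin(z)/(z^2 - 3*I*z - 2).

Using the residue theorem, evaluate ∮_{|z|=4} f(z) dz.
By the residue theorem, ∮_C f(z) dz = 2πi · (sum of the residues of f at the poles inside |z| = 4).

The denominator factors as (z - 2*I)*(z - I), so the singularities of f are simple poles at z = 2*I, z = I.
  |2*I|² = 4 < 16 = 4², so this pole is inside the contour.
  |I|² = 1 < 16 = 4², so this pole is inside the contour.

With P(z) = sin(z) and Q(z) = z^2 - 3*I*z - 2, each pole is simple, so Res(f, z₀) = P(z₀)/Q'(z₀) with Q'(z) = 2*z - 3*I.
  Res(f, 2*I) = P(2*I)/Q'(2*I) = (I*sinh(2))/(I) = sinh(2)
  Res(f, I) = P(I)/Q'(I) = (I*sinh(1))/(-I) = -sinh(1)

Sum of residues inside C: -sinh(1) + sinh(2)
∮_C f(z) dz = 2πi · (-sinh(1) + sinh(2)) = -2*I*pi*sinh(1) + 2*I*pi*sinh(2)

Final answer: -2*I*pi*sinh(1) + 2*I*pi*sinh(2)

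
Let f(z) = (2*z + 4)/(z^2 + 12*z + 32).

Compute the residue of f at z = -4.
Write f(z) = P(z)/Q(z) with P(z) = 2*z + 4 and Q(z) = z^2 + 12*z + 32.
The denominator factors as Q(z) = (z + 4)*(z + 8), so z = -4 is a simple zero of Q and P is analytic there; z = -4 is therefore a simple pole and
  Res(f, z₀) = P(z₀)/Q'(z₀).

Q'(z) = 2*z + 12, so Q'(-4) = 4.
P(-4) = -4.

Res(f, -4) = (-4)/(4) = -1

Final answer: -1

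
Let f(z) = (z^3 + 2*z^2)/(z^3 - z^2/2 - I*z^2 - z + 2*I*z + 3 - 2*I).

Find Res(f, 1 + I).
Write f(z) = P(z)/Q(z) with P(z) = z^3 + 2*z^2 and Q(z) = z^3 - z^2/2 - I*z^2 - z + 2*I*z + 3 - 2*I.
The denominator factors as Q(z) = (z - 1 - I)*(z - 1 + I)*(z + 3/2 - I), so z = 1 + I is a simple zero of Q and P is analytic there; z = 1 + I is therefore a simple pole and
  Res(f, z₀) = P(z₀)/Q'(z₀).

Q'(z) = 3*z^2 - z - 2*I*z - 1 + 2*I, so Q'(1 + I) = 5*I.
P(1 + I) = -2 + 6*I.

Res(f, 1 + I) = (-2 + 6*I)/(5*I) = 6/5 + 2*I/5

Final answer: 6/5 + 2*I/5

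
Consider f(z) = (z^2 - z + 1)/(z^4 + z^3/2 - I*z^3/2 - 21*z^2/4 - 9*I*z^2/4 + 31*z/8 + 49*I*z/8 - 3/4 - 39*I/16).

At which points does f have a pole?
{-3 - I/2, 1/2, 1/2 + I, 3/2}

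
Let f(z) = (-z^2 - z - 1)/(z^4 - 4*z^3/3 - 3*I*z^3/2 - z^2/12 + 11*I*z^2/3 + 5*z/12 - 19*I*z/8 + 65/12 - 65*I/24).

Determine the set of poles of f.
The singularities of f are the zeros of the denominator. Factoring,
  z^4 - 4*z^3/3 - 3*I*z^3/2 - z^2/12 + 11*I*z^2/3 + 5*z/12 - 19*I*z/8 + 65/12 - 65*I/24 = (z - 3/2 + I)*(z + 1 - 2*I)*(z + 2/3 + I/2)*(z - 3/2 - I)
so the candidates are z = 3/2 - I, z = -1 + 2*I, z = -2/3 - I/2, z = 3/2 + I.

Check the numerator P(z) = -z^2 - z - 1 at each one:
  P(3/2 - I) = -15/4 + 4*I ≠ 0, so z = 3/2 - I is a (simple) pole.
  P(-1 + 2*I) = 3 + 2*I ≠ 0, so z = -1 + 2*I is a (simple) pole.
  P(-2/3 - I/2) = -19/36 - I/6 ≠ 0, so z = -2/3 - I/2 is a (simple) pole.
  P(3/2 + I) = -15/4 - 4*I ≠ 0, so z = 3/2 + I is a (simple) pole.

Poles of f: {-1 + 2*I, -2/3 - I/2, 3/2 - I, 3/2 + I}

Final answer: {-1 + 2*I, -2/3 - I/2, 3/2 - I, 3/2 + I}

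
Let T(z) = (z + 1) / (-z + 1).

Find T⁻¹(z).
Set w = T(z) = (z + 1) / (-z + 1) and solve for z:
  w*(-z + 1) = z + 1
  w + z*(-w - 1) - 1 = 0
  z*(-w - 1) = 1 - w
  z = (w - 1)/(w + 1)
Renaming the variable, T⁻¹(z) = (z - 1)/(z + 1).
(Check: ad - bc = 2 ≠ 0, so T is invertible.)

Final answer: (z - 1)/(z + 1)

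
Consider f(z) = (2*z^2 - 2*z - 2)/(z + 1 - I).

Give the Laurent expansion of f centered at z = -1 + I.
-6*I/(z + 1 - I) - 6 + 4*I + 2*(z + 1 - I)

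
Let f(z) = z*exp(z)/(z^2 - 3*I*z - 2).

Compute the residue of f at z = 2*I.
Write f(z) = P(z)/Q(z) with P(z) = z*exp(z) and Q(z) = z^2 - 3*I*z - 2.
The denominator factors as Q(z) = (z - 2*I)*(z - I), so z = 2*I is a simple zero of Q and P is analytic there; z = 2*I is therefore a simple pole and
  Res(f, z₀) = P(z₀)/Q'(z₀).

Q'(z) = 2*z - 3*I, so Q'(2*I) = I.
P(2*I) = 2*I*exp(2*I).

Res(f, 2*I) = (2*I*exp(2*I))/(I) = 2*exp(2*I)

Final answer: 2*exp(2*I)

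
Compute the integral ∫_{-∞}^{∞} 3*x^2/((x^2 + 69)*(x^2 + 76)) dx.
Let f(z) = 3*z^2/((z^2 + 69)*(z^2 + 76)). The denominator has no real zeros and deg Q - deg P = 2 ≥ 2, so the integral of f over the upper semicircle |z| = R tends to 0 as R → ∞. Closing the contour in the upper half-plane,
  ∫_{-∞}^{∞} f(x) dx = 2πi · Σ Res(f, z_k)  over the poles with Im z_k > 0.

Zeros of the denominator: z^2 + 69 = 0 gives z = ±sqrt(69)*I; z^2 + 76 = 0 gives z = ±2*sqrt(19)*I.
Upper half-plane: z = 2*sqrt(19)*I, z = sqrt(69)*I (simple).

Each pole is a simple zero of Q(z) = z^4 + 145*z^2 + 5244, so Res(f, z₀) = P(z₀)/Q'(z₀) with P(z) = 3*z^2, Q'(z) = 4*z^3 + 290*z:
  Res(f, 2*sqrt(19)*I) = (-228)/(-28*sqrt(19)*I) = -3*sqrt(19)*I/7
  Res(f, sqrt(69)*I) = (-207)/(14*sqrt(69)*I) = 3*sqrt(69)*I/14

Sum of residues: 3*I*(-2*sqrt(19) + sqrt(69))/14
∫_{-∞}^{∞} f(x) dx = 2πi · (3*I*(-2*sqrt(19) + sqrt(69))/14) = 3*pi*(-sqrt(69) + 2*sqrt(19))/7

Final answer: 3*pi*(-sqrt(69) + 2*sqrt(19))/7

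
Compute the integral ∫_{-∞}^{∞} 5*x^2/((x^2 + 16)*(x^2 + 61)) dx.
Let f(z) = 5*z^2/((z^2 + 16)*(z^2 + 61)). The denominator has no real zeros and deg Q - deg P = 2 ≥ 2, so the integral of f over the upper semicircle |z| = R tends to 0 as R → ∞. Closing the contour in the upper half-plane,
  ∫_{-∞}^{∞} f(x) dx = 2πi · Σ Res(f, z_k)  over the poles with Im z_k > 0.

Zeros of the denominator: z^2 + 61 = 0 gives z = ±sqrt(61)*I; z^2 + 16 = 0 gives z = ±4*I.
Upper half-plane: z = 4*I, z = sqrt(61)*I (simple).

Each pole is a simple zero of Q(z) = z^4 + 77*z^2 + 976, so Res(f, z₀) = P(z₀)/Q'(z₀) with P(z) = 5*z^2, Q'(z) = 4*z^3 + 154*z:
  Res(f, 4*I) = (-80)/(360*I) = 2*I/9
  Res(f, sqrt(61)*I) = (-305)/(-90*sqrt(61)*I) = -sqrt(61)*I/18

Sum of residues: I*(4 - sqrt(61))/18
∫_{-∞}^{∞} f(x) dx = 2πi · (I*(4 - sqrt(61))/18) = pi*(-4 + sqrt(61))/9

Final answer: pi*(-4 + sqrt(61))/9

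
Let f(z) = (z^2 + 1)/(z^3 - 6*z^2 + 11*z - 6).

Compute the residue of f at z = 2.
Write f(z) = P(z)/Q(z) with P(z) = z^2 + 1 and Q(z) = z^3 - 6*z^2 + 11*z - 6.
The denominator factors as Q(z) = (z - 2)*(z - 1)*(z - 3), so z = 2 is a simple zero of Q and P is analytic there; z = 2 is therefore a simple pole and
  Res(f, z₀) = P(z₀)/Q'(z₀).

Q'(z) = 3*z^2 - 12*z + 11, so Q'(2) = -1.
P(2) = 5.

Res(f, 2) = (5)/(-1) = -5

Final answer: -5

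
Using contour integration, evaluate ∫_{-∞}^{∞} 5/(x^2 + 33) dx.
Let f(z) = 5/(z^2 + 33). The denominator has no real zeros and deg Q - deg P = 2 ≥ 2, so the integral of f over the upper semicircle |z| = R tends to 0 as R → ∞. Closing the contour in the upper half-plane,
  ∫_{-∞}^{∞} f(x) dx = 2πi · Σ Res(f, z_k)  over the poles with Im z_k > 0.

Zeros of the denominator: z^2 + 33 = 0 gives z = ±sqrt(33)*I.
Upper half-plane: z = sqrt(33)*I (simple).

Each pole is a simple zero of Q(z) = z^2 + 33, so Res(f, z₀) = P(z₀)/Q'(z₀) with P(z) = 5, Q'(z) = 2*z:
  Res(f, sqrt(33)*I) = (5)/(2*sqrt(33)*I) = -5*sqrt(33)*I/66

∫_{-∞}^{∞} f(x) dx = 2πi · (-5*sqrt(33)*I/66) = 5*sqrt(33)*pi/33

Final answer: 5*sqrt(33)*pi/33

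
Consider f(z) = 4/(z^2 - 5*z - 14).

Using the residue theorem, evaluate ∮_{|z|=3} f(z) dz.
By the residue theorem, ∮_C f(z) dz = 2πi · (sum of the residues of f at the poles inside |z| = 3).

The denominator factors as (z + 2)*(z - 7), so the singularities of f are simple poles at z = -2, z = 7.
  |-2|² = 4 < 9 = 3², so this pole is inside the contour.
  |7|² = 49 > 9 = 3², so this pole is outside the contour.

With P(z) = 4 and Q(z) = z^2 - 5*z - 14, each pole is simple, so Res(f, z₀) = P(z₀)/Q'(z₀) with Q'(z) = 2*z - 5.
  Res(f, -2) = P(-2)/Q'(-2) = (4)/(-9) = -4/9

∮_C f(z) dz = 2πi · (-4/9) = -8*I*pi/9

Final answer: -8*I*pi/9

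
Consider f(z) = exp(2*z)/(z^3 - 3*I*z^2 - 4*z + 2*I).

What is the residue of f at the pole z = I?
-exp(2*I)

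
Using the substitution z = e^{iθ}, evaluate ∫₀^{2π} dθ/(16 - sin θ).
Call the integral J. The integrand is 2π-periodic and we integrate over a full period, so shifting θ does not change the value (θ → θ + π/2 turns sin θ into cos θ; θ → θ + π flips the sign of the trig term). Hence
  J = ∫₀^{2π} dθ/(16 + cos θ).
Put z = e^{iθ}: then cos θ = (z + 1/z)/2, dθ = dz/(iz), and z runs once counterclockwise around |z| = 1:
  J = ∮_{|z|=1} 1/(16 + (z + 1/z)/2) · dz/(iz) = (2/i) ∮_{|z|=1} dz/(z^2 + 32*z + 1).
The roots of z^2 + 32*z + 1 are z = (-16 ± sqrt(16^2 - 1^2)), with sqrt(255) = sqrt(255); their product is 1, so only z₊ = -16 + sqrt(255) lies inside the unit circle (z₋ = -16 - sqrt(255) lies outside).
z₊ is a simple zero of q(z) = z^2 + 32*z + 1, so Res(1/q, z₊) = 1/q'(z₊) with q'(z) = 2*z + 32; and q'(z₊) = (z₊ - z₋) = 2*sqrt(255).
Therefore J = (2/i) · 2πi · 1/(2*sqrt(255)) = 2*pi/(sqrt(255)) = 2*sqrt(255)*pi/255

Final answer: 2*sqrt(255)*pi/255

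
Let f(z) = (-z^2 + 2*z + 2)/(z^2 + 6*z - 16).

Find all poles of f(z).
{-8, 2}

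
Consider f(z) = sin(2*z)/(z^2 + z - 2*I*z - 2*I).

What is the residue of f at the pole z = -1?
Write f(z) = P(z)/Q(z) with P(z) = sin(2*z) and Q(z) = z^2 + z - 2*I*z - 2*I.
The denominator factors as Q(z) = (z - 2*I)*(z + 1), so z = -1 is a simple zero of Q and P is analytic there; z = -1 is therefore a simple pole and
  Res(f, z₀) = P(z₀)/Q'(z₀).

Q'(z) = 2*z + 1 - 2*I, so Q'(-1) = -1 - 2*I.
P(-1) = -sin(2).

Res(f, -1) = (-sin(2))/(-1 - 2*I) = (1/5 - 2*I/5)*sin(2)

Final answer: (1/5 - 2*I/5)*sin(2)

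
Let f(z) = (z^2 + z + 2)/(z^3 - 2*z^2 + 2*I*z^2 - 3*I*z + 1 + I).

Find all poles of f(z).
The singularities of f are the zeros of the denominator. Factoring,
  z^3 - 2*z^2 + 2*I*z^2 - 3*I*z + 1 + I = (z - 1)*(z - 1 + I)*(z + I)
so the candidates are z = 1, z = 1 - I, z = -I.

Check the numerator P(z) = z^2 + z + 2 at each one:
  P(1) = 4 ≠ 0, so z = 1 is a (simple) pole.
  P(1 - I) = 3 - 3*I ≠ 0, so z = 1 - I is a (simple) pole.
  P(-I) = 1 - I ≠ 0, so z = -I is a (simple) pole.

Poles of f: {-I, 1 - I, 1}

Final answer: {-I, 1 - I, 1}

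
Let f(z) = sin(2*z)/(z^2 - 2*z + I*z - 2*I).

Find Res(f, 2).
Write f(z) = P(z)/Q(z) with P(z) = sin(2*z) and Q(z) = z^2 - 2*z + I*z - 2*I.
The denominator factors as Q(z) = (z - 2)*(z + I), so z = 2 is a simple zero of Q and P is analytic there; z = 2 is therefore a simple pole and
  Res(f, z₀) = P(z₀)/Q'(z₀).

Q'(z) = 2*z - 2 + I, so Q'(2) = 2 + I.
P(2) = sin(4).

Res(f, 2) = (sin(4))/(2 + I) = (2/5 - I/5)*sin(4)

Final answer: (2/5 - I/5)*sin(4)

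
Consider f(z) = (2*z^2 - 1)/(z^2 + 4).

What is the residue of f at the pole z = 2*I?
9*I/4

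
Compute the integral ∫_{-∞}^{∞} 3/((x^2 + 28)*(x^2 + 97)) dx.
Let f(z) = 3/((z^2 + 28)*(z^2 + 97)). The denominator has no real zeros and deg Q - deg P = 4 ≥ 2, so the integral of f over the upper semicircle |z| = R tends to 0 as R → ∞. Closing the contour in the upper half-plane,
  ∫_{-∞}^{∞} f(x) dx = 2πi · Σ Res(f, z_k)  over the poles with Im z_k > 0.

Zeros of the denominator: z^2 + 97 = 0 gives z = ±sqrt(97)*I; z^2 + 28 = 0 gives z = ±2*sqrt(7)*I.
Upper half-plane: z = 2*sqrt(7)*I, z = sqrt(97)*I (simple).

Each pole is a simple zero of Q(z) = z^4 + 125*z^2 + 2716, so Res(f, z₀) = P(z₀)/Q'(z₀) with P(z) = 3, Q'(z) = 4*z^3 + 250*z:
  Res(f, 2*sqrt(7)*I) = (3)/(276*sqrt(7)*I) = -sqrt(7)*I/644
  Res(f, sqrt(97)*I) = (3)/(-138*sqrt(97)*I) = sqrt(97)*I/4462

Sum of residues: I*(-sqrt(7)/644 + sqrt(97)/4462)
∫_{-∞}^{∞} f(x) dx = 2πi · (I*(-sqrt(7)/644 + sqrt(97)/4462)) = pi*(-14*sqrt(97) + 97*sqrt(7))/31234

Final answer: pi*(-14*sqrt(97) + 97*sqrt(7))/31234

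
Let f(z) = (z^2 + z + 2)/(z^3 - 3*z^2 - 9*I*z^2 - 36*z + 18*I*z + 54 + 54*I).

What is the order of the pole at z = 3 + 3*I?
Factor the denominator:
  z^3 - 3*z^2 - 9*I*z^2 - 36*z + 18*I*z + 54 + 54*I = (z - 3 - 3*I)^2*(z + 3 - 3*I)

The numerator P(z) = z^2 + z + 2 has P(3 + 3*I) = 5 + 21*I ≠ 0, so no factor of (z - 3 - 3*I) cancels.
Near z = 3 + 3*I we can therefore write f(z) = g(z)/(z - 3 - 3*I)^2 with g analytic at 3 + 3*I and g(3 + 3*I) ≠ 0 (g is the numerator divided by the remaining denominator factors).

Hence z = 3 + 3*I is a pole of order 2.

Final answer: 2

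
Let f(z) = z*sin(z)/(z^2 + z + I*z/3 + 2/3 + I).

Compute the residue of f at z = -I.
Write f(z) = P(z)/Q(z) with P(z) = z*sin(z) and Q(z) = z^2 + z + I*z/3 + 2/3 + I.
The denominator factors as Q(z) = (z + 1 - 2*I/3)*(z + I), so z = -I is a simple zero of Q and P is analytic there; z = -I is therefore a simple pole and
  Res(f, z₀) = P(z₀)/Q'(z₀).

Q'(z) = 2*z + 1 + I/3, so Q'(-I) = 1 - 5*I/3.
P(-I) = -sinh(1).

Res(f, -I) = (-sinh(1))/(1 - 5*I/3) = (-9/34 - 15*I/34)*sinh(1)

Final answer: (-9/34 - 15*I/34)*sinh(1)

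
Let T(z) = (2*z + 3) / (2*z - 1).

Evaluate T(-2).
1/5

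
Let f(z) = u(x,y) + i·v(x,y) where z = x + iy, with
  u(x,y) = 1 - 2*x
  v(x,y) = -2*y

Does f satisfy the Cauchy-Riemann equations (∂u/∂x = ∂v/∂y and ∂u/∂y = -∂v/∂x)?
∂u/∂x = -2
∂v/∂y = -2
∂u/∂y = 0
∂v/∂x = 0
∂u/∂x = ∂v/∂y and ∂u/∂y = -∂v/∂x hold identically; f is analytic.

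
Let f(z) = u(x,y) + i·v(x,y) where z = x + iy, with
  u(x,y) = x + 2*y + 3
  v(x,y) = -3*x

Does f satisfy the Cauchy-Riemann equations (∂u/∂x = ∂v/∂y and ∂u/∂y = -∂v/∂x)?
∂u/∂x = 1
∂v/∂y = 0
∂u/∂y = 2
∂v/∂x = -3
∂u/∂x ≠ ∂v/∂y and ∂u/∂y ≠ -∂v/∂x; the Cauchy-Riemann equations are not satisfied, so f is not analytic.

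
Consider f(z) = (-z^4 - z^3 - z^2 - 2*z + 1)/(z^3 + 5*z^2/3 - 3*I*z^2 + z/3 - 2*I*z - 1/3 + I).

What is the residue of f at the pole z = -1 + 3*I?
699/97 + 530*I/97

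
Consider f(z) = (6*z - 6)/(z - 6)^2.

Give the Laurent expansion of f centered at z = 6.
Put w = z - (6), i.e. z = w + 6. The denominator is w^2, so it suffices to rewrite the numerator in powers of w.

P(z) = 6*z - 6
P(w + 6) = 30 + 6*w

Dividing each term by w^2:
  f = 30/w^2 + 6/w

Substituting back w = z - 6:
  f(z) = 30/(z - 6)^2 + 6/(z - 6)

The series is finite because the numerator is a polynomial; the negative powers form the principal part, and the coefficient of 1/(z - 6) gives Res(f, 6) = 6.

Final answer: 30/(z - 6)^2 + 6/(z - 6)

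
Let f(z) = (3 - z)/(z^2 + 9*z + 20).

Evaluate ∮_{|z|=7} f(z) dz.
-2*I*pi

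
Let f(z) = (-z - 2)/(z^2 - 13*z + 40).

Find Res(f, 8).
-10/3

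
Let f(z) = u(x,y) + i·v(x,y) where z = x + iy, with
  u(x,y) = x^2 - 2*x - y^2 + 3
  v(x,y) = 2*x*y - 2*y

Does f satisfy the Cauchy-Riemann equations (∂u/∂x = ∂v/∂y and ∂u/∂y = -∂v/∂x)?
∂u/∂x = 2*x - 2
∂v/∂y = 2*x - 2
∂u/∂y = -2*y
∂v/∂x = 2*y
∂u/∂x = ∂v/∂y and ∂u/∂y = -∂v/∂x hold identically; f is analytic.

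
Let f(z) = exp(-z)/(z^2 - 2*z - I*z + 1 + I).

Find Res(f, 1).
I*exp(-1)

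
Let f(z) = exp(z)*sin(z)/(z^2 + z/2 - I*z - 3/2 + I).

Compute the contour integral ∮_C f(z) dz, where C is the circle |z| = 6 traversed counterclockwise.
By the residue theorem, ∮_C f(z) dz = 2πi · (sum of the residues of f at the poles inside |z| = 6).

The denominator factors as (z + 3/2 - I)*(z - 1), so the singularities of f are simple poles at z = -3/2 + I, z = 1.
  |-3/2 + I|² = 13/4 < 36 = 6², so this pole is inside the contour.
  |1|² = 1 < 36 = 6², so this pole is inside the contour.

With P(z) = exp(z)*sin(z) and Q(z) = z^2 + z/2 - I*z - 3/2 + I, each pole is simple, so Res(f, z₀) = P(z₀)/Q'(z₀) with Q'(z) = 2*z + 1/2 - I.
  Res(f, -3/2 + I) = P(-3/2 + I)/Q'(-3/2 + I) = (-exp(-3/2 + I)*sin(3/2 - I))/(-5/2 + I) = (10/29 + 4*I/29)*exp(-3/2 + I)*sin(3/2 - I)
  Res(f, 1) = P(1)/Q'(1) = (exp(1)*sin(1))/(5/2 - I) = exp(1)*(10/29 + 4*I/29)*sin(1)

Sum of residues inside C: (10/29 + 4*I/29)*exp(-3/2 + I)*sin(3/2 - I) + exp(1)*(10/29 + 4*I/29)*sin(1)
∮_C f(z) dz = 2πi · ((10/29 + 4*I/29)*exp(-3/2 + I)*sin(3/2 - I) + exp(1)*(10/29 + 4*I/29)*sin(1)) = pi*(-8/29 + 20*I/29)*exp(-3/2 + I)*sin(3/2 - I) + exp(1)*pi*(-8/29 + 20*I/29)*sin(1)

Final answer: pi*(-8/29 + 20*I/29)*exp(-3/2 + I)*sin(3/2 - I) + exp(1)*pi*(-8/29 + 20*I/29)*sin(1)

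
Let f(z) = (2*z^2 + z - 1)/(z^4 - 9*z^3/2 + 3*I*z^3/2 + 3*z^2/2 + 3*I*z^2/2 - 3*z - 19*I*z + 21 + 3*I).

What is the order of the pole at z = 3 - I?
Factor the denominator:
  z^4 - 9*z^3/2 + 3*I*z^3/2 + 3*z^2/2 + 3*I*z^2/2 - 3*z - 19*I*z + 21 + 3*I = (z - 3 + I)^2*(z + 3/2 - 3*I/2)*(z + I)

The numerator P(z) = 2*z^2 + z - 1 has P(3 - I) = 18 - 13*I ≠ 0, so no factor of (z - 3 + I) cancels.
Near z = 3 - I we can therefore write f(z) = g(z)/(z - 3 + I)^2 with g analytic at 3 - I and g(3 - I) ≠ 0 (g is the numerator divided by the remaining denominator factors).

Hence z = 3 - I is a pole of order 2.

Final answer: 2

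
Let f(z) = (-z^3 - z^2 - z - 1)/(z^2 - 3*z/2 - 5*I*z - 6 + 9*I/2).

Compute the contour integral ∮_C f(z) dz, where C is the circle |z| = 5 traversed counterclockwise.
pi*(31 + 57*I/2)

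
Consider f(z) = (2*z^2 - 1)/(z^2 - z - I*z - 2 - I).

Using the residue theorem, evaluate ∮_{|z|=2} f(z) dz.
By the residue theorem, ∮_C f(z) dz = 2πi · (sum of the residues of f at the poles inside |z| = 2).

The denominator factors as (z + 1)*(z - 2 - I), so the singularities of f are simple poles at z = -1, z = 2 + I.
  |-1|² = 1 < 4 = 2², so this pole is inside the contour.
  |2 + I|² = 5 > 4 = 2², so this pole is outside the contour.

With P(z) = 2*z^2 - 1 and Q(z) = z^2 - z - I*z - 2 - I, each pole is simple, so Res(f, z₀) = P(z₀)/Q'(z₀) with Q'(z) = 2*z - 1 - I.
  Res(f, -1) = P(-1)/Q'(-1) = (1)/(-3 - I) = -3/10 + I/10

∮_C f(z) dz = 2πi · (-3/10 + I/10) = pi*(-1/5 - 3*I/5)

Final answer: pi*(-1/5 - 3*I/5)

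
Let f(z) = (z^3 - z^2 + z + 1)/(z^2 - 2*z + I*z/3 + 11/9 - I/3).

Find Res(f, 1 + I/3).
Write f(z) = P(z)/Q(z) with P(z) = z^3 - z^2 + z + 1 and Q(z) = z^2 - 2*z + I*z/3 + 11/9 - I/3.
The denominator factors as Q(z) = (z - 1 - I/3)*(z - 1 + 2*I/3), so z = 1 + I/3 is a simple zero of Q and P is analytic there; z = 1 + I/3 is therefore a simple pole and
  Res(f, z₀) = P(z₀)/Q'(z₀).

Q'(z) = 2*z - 2 + I/3, so Q'(1 + I/3) = I.
P(1 + I/3) = 16/9 + 17*I/27.

Res(f, 1 + I/3) = (16/9 + 17*I/27)/(I) = 17/27 - 16*I/9

Final answer: 17/27 - 16*I/9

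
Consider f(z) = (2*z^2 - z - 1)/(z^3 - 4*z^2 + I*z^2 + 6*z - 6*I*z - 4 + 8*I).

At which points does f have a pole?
The singularities of f are the zeros of the denominator. Factoring,
  z^3 - 4*z^2 + I*z^2 + 6*z - 6*I*z - 4 + 8*I = (z - 2)*(z + 2*I)*(z - 2 - I)
so the candidates are z = 2, z = -2*I, z = 2 + I.

Check the numerator P(z) = 2*z^2 - z - 1 at each one:
  P(2) = 5 ≠ 0, so z = 2 is a (simple) pole.
  P(-2*I) = -9 + 2*I ≠ 0, so z = -2*I is a (simple) pole.
  P(2 + I) = 3 + 7*I ≠ 0, so z = 2 + I is a (simple) pole.

Poles of f: {-2*I, 2, 2 + I}

Final answer: {-2*I, 2, 2 + I}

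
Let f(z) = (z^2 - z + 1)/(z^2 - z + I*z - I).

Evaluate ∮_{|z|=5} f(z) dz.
By the residue theorem, ∮_C f(z) dz = 2πi · (sum of the residues of f at the poles inside |z| = 5).

The denominator factors as (z - 1)*(z + I), so the singularities of f are simple poles at z = 1, z = -I.
  |1|² = 1 < 25 = 5², so this pole is inside the contour.
  |-I|² = 1 < 25 = 5², so this pole is inside the contour.

With P(z) = z^2 - z + 1 and Q(z) = z^2 - z + I*z - I, each pole is simple, so Res(f, z₀) = P(z₀)/Q'(z₀) with Q'(z) = 2*z - 1 + I.
  Res(f, 1) = P(1)/Q'(1) = (1)/(1 + I) = 1/2 - I/2
  Res(f, -I) = P(-I)/Q'(-I) = (I)/(-1 - I) = -1/2 - I/2

Sum of residues inside C: -I
∮_C f(z) dz = 2πi · (-I) = 2*pi

Final answer: 2*pi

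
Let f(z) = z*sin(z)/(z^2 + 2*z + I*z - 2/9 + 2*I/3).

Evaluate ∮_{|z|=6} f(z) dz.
By the residue theorem, ∮_C f(z) dz = 2πi · (sum of the residues of f at the poles inside |z| = 6).

The denominator factors as (z + 2 + 2*I/3)*(z + I/3), so the singularities of f are simple poles at z = -2 - 2*I/3, z = -I/3.
  |-2 - 2*I/3|² = 40/9 < 36 = 6², so this pole is inside the contour.
  |-I/3|² = 1/9 < 36 = 6², so this pole is inside the contour.

With P(z) = z*sin(z) and Q(z) = z^2 + 2*z + I*z - 2/9 + 2*I/3, each pole is simple, so Res(f, z₀) = P(z₀)/Q'(z₀) with Q'(z) = 2*z + 2 + I.
  Res(f, -2 - 2*I/3) = P(-2 - 2*I/3)/Q'(-2 - 2*I/3) = ((2 + 2*I/3)*sin(2 + 2*I/3))/(-2 - I/3) = (-38/37 - 6*I/37)*sin(2 + 2*I/3)
  Res(f, -I/3) = P(-I/3)/Q'(-I/3) = (-sinh(1/3)/3)/(2 + I/3) = (-6/37 + I/37)*sinh(1/3)

Sum of residues inside C: (-6/37 + I/37)*sinh(1/3) + (-38/37 - 6*I/37)*sin(2 + 2*I/3)
∮_C f(z) dz = 2πi · ((-6/37 + I/37)*sinh(1/3) + (-38/37 - 6*I/37)*sin(2 + 2*I/3)) = pi*(12/37 - 76*I/37)*sin(2 + 2*I/3) + pi*(-2/37 - 12*I/37)*sinh(1/3)

Final answer: pi*(12/37 - 76*I/37)*sin(2 + 2*I/3) + pi*(-2/37 - 12*I/37)*sinh(1/3)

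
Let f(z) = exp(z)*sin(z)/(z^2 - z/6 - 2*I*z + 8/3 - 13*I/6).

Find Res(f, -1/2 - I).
(42/625 - 144*I/625)*exp(-1/2 - I)*sin(1/2 + I)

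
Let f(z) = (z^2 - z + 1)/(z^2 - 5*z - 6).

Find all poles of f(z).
The singularities of f are the zeros of the denominator. Factoring,
  z^2 - 5*z - 6 = (z + 1)*(z - 6)
so the candidates are z = -1, z = 6.

Check the numerator P(z) = z^2 - z + 1 at each one:
  P(-1) = 3 ≠ 0, so z = -1 is a (simple) pole.
  P(6) = 31 ≠ 0, so z = 6 is a (simple) pole.

Poles of f: {-1, 6}

Final answer: {-1, 6}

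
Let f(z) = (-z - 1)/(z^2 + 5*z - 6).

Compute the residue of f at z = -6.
-5/7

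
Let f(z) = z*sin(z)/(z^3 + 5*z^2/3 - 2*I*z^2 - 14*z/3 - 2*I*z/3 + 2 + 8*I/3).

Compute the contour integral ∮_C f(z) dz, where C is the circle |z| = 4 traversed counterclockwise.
By the residue theorem, ∮_C f(z) dz = 2πi · (sum of the residues of f at the poles inside |z| = 4).

The denominator factors as (z - 1)*(z + 3 - I)*(z - 1/3 - I), so the singularities of f are simple poles at z = 1, z = -3 + I, z = 1/3 + I.
  |1|² = 1 < 16 = 4², so this pole is inside the contour.
  |-3 + I|² = 10 < 16 = 4², so this pole is inside the contour.
  |1/3 + I|² = 10/9 < 16 = 4², so this pole is inside the contour.

With P(z) = z*sin(z) and Q(z) = z^3 + 5*z^2/3 - 2*I*z^2 - 14*z/3 - 2*I*z/3 + 2 + 8*I/3, each pole is simple, so Res(f, z₀) = P(z₀)/Q'(z₀) with Q'(z) = 3*z^2 + 10*z/3 - 4*I*z - 14/3 - 2*I/3.
  Res(f, 1) = P(1)/Q'(1) = (sin(1))/(5/3 - 14*I/3) = (15/221 + 42*I/221)*sin(1)
  Res(f, -3 + I) = P(-3 + I)/Q'(-3 + I) = ((3 - I)*sin(3 - I))/(40/3 - 10*I/3) = (39/170 - 3*I/170)*sin(3 - I)
  Res(f, 1/3 + I) = P(1/3 + I)/Q'(1/3 + I) = ((1/3 + I)*sin(1/3 + I))/(-20/9 + 10*I/3) = (21/130 - 27*I/130)*sin(1/3 + I)

Sum of residues inside C: (21/130 - 27*I/130)*sin(1/3 + I) + (15/221 + 42*I/221)*sin(1) + (39/170 - 3*I/170)*sin(3 - I)
∮_C f(z) dz = 2πi · ((21/130 - 27*I/130)*sin(1/3 + I) + (15/221 + 42*I/221)*sin(1) + (39/170 - 3*I/170)*sin(3 - I)) = pi*(-84/221 + 30*I/221)*sin(1) + pi*(3/85 + 39*I/85)*sin(3 - I) + pi*(27/65 + 21*I/65)*sin(1/3 + I)

Final answer: pi*(-84/221 + 30*I/221)*sin(1) + pi*(3/85 + 39*I/85)*sin(3 - I) + pi*(27/65 + 21*I/65)*sin(1/3 + I)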